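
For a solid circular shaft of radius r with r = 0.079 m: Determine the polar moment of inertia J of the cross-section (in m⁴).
Model: a solid circular shaft of radius r, so J = (π·r^4) / 2.
Substitute:
  J = (π × 0.079^4) / 2
  J = 6.118 × 10⁻⁵ m⁴
Final answer: J = 6.118 × 10⁻⁵ m⁴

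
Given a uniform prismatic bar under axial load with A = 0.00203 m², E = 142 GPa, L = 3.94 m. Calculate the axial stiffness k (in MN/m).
Model: a uniform prismatic bar under axial load, so k = (A·E) / L.
Convert to SI units:
  E = 142 GPa = 1.42 × 10¹¹ Pa
Substitute:
  k = (0.00203 × (1.42 × 10¹¹)) / 3.94
  k = 7.316 × 10⁷ N/m
Convert: k = 7.316 × 10⁷ N/m = 73.16 MN/m
Final answer: k = 73.16 MN/m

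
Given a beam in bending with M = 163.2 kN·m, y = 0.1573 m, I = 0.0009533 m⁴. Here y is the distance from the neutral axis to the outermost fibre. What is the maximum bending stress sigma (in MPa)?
Model: a beam in bending, so sigma = (M·y) / I.
Convert to SI units:
  M = 163.2 kN·m = 163200 N·m
Substitute:
  sigma = (163200 × 0.1573) / 0.0009533
  sigma = 2.693 × 10⁷ Pa
Convert: sigma = 2.693 × 10⁷ Pa = 26.93 MPa
Final answer: sigma = 26.93 MPa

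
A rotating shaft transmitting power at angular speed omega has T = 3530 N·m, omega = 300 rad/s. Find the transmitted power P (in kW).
Model: a rotating shaft transmitting power at angular speed omega, so P = T·omega.
Substitute:
  P = 3530 × 300
  P = 1.059 × 10⁶ W
Convert: P = 1.059 × 10⁶ W = 1059 kW
Final answer: P = 1059 kW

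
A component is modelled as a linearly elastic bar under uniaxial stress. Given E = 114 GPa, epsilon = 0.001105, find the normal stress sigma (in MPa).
Model: a linearly elastic bar under uniaxial stress, so epsilon = sigma / E.
Solve for sigma: sigma = epsilon·E.
Convert to SI units:
  E = 114 GPa = 1.14 × 10¹¹ Pa
Substitute:
  sigma = 0.001105 × (1.14 × 10¹¹)
  sigma = 1.26 × 10⁸ Pa
Convert: sigma = 1.26 × 10⁸ Pa = 126 MPa
Final answer: sigma = 126 MPa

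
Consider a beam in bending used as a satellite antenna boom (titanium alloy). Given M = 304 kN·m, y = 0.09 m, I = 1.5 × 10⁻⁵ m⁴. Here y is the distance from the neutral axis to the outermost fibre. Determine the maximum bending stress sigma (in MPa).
Model: a beam in bending, so sigma = (M·y) / I.
Convert to SI units:
  M = 304 kN·m = 304000 N·m
Substitute:
  sigma = (304000 × 0.09) / (1.5 × 10⁻⁵)
  sigma = 1.824 × 10⁹ Pa
Convert: sigma = 1.824 × 10⁹ Pa = 1824 MPa
Final answer: sigma = 1824 MPa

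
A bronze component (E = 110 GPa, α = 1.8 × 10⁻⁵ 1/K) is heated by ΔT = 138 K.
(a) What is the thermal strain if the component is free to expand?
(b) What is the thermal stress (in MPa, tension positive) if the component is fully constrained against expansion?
(a) Free thermal strain ε_th = α·ΔT = (1.8 × 10⁻⁵) × 138 = 0.002484
(b) Fully constrained, the expansion is suppressed, so σ = -E·α·ΔT. Convert E = 110 GPa = 1.1 × 10¹¹ Pa.
  σ = -(1.1 × 10¹¹) × (1.8 × 10⁻⁵) × 138 = -2.732 × 10⁸ Pa = -273.2 MPa (compressive)
Final answer: (a) ε_th = 0.002484, (b) σ = -273.2 MPa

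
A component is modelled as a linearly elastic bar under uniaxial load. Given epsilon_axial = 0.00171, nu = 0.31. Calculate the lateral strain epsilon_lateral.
Model: a linearly elastic bar under uniaxial load, so epsilon_lateral = -nu·epsilon_axial.
Substitute:
  epsilon_lateral = -(0.31 × 0.00171)
  epsilon_lateral = -0.0005301
Final answer: epsilon_lateral = -0.0005301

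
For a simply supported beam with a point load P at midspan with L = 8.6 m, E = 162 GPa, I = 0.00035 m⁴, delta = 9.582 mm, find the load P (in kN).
Model: a simply supported beam with a point load P at midspan, so delta = (P·L^3) / (48·E·I).
Solve for P: P = (48·delta·E·I) / L^3.
Convert to SI units:
  E = 162 GPa = 1.62 × 10¹¹ Pa
  delta = 9.582 mm = 0.009582 m
Substitute:
  P = (48 × 0.009582 × (1.62 × 10¹¹) × 0.00035) / 8.6^3
  P = 41000 N
Convert: P = 41000 N = 41 kN
Final answer: P = 41 kN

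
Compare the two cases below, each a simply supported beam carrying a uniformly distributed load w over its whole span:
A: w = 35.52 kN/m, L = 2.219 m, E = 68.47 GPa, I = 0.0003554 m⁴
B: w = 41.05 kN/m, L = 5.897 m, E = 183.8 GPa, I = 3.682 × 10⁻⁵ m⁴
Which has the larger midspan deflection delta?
Model: a simply supported beam carrying a uniformly distributed load w over its whole span, so delta = (5·w·L^4) / (384·E·I) (SI units).
  A: delta = (5 × 35520 × 2.219^4) / (384 × (6.847 × 10¹⁰) × 0.0003554) = 0.0004608 m = 0.4608 mm
  B: delta = (5 × 41050 × 5.897^4) / (384 × (1.838 × 10¹¹) × (3.682 × 10⁻⁵)) = 0.09551 m = 95.51 mm
95.51 mm > 0.4608 mm, so B is larger.
Final answer: B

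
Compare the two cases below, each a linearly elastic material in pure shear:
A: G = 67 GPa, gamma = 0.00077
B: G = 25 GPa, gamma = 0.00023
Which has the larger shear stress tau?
Model: a linearly elastic material in pure shear, so tau = G·gamma (SI units).
  A: tau = (6.7 × 10¹⁰) × 0.00077 = 5.159 × 10⁷ Pa = 51.59 MPa
  B: tau = (2.5 × 10¹⁰) × 0.00023 = 5.75 × 10⁶ Pa = 5.75 MPa
51.59 MPa > 5.75 MPa, so A is larger.
Final answer: A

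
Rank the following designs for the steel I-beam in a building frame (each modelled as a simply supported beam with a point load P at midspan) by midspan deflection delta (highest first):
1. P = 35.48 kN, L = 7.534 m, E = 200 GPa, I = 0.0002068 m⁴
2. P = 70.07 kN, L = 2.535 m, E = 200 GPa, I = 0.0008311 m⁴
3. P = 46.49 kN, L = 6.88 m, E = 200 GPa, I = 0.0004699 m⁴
Model: a simply supported beam with a point load P at midspan, so delta = (P·L^3) / (48·E·I) (SI units).
  Case 1: delta = (35480 × 7.534^3) / (48 × (2 × 10¹¹) × 0.0002068) = 0.007643 m = 7.643 mm
  Case 2: delta = (70070 × 2.535^3) / (48 × (2 × 10¹¹) × 0.0008311) = 0.0001431 m = 0.1431 mm
  Case 3: delta = (46490 × 6.88^3) / (48 × (2 × 10¹¹) × 0.0004699) = 0.003356 m = 3.356 mm
Ordering: 7.643 mm (case 1) > 3.356 mm (case 3) > 0.1431 mm (case 2)
Final answer: 1, 3, 2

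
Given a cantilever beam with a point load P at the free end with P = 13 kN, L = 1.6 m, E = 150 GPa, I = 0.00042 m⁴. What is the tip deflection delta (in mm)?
Model: a cantilever beam with a point load P at the free end, so delta = (P·L^3) / (3·E·I).
Convert to SI units:
  P = 13 kN = 13000 N
  E = 150 GPa = 1.5 × 10¹¹ Pa
Substitute:
  delta = (13000 × 1.6^3) / (3 × (1.5 × 10¹¹) × 0.00042)
  delta = 0.0002817 m
Convert: delta = 0.0002817 m = 0.2817 mm
Final answer: delta = 0.2817 mm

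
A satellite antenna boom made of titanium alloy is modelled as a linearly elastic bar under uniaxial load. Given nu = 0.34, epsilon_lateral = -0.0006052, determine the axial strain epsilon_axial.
Model: a linearly elastic bar under uniaxial load, so epsilon_lateral = -nu·epsilon_axial.
Solve for epsilon_axial: epsilon_axial = -epsilon_lateral / nu.
Substitute:
  epsilon_axial = -(-0.0006052) / 0.34
  epsilon_axial = 0.00178
Final answer: epsilon_axial = 0.00178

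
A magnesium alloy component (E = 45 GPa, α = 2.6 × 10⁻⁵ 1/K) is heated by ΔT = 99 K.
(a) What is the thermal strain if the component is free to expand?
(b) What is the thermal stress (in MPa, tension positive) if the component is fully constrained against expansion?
(a) Free thermal strain ε_th = α·ΔT = (2.6 × 10⁻⁵) × 99 = 0.002574
(b) Fully constrained, the expansion is suppressed, so σ = -E·α·ΔT. Convert E = 45 GPa = 4.5 × 10¹⁰ Pa.
  σ = -(4.5 × 10¹⁰) × (2.6 × 10⁻⁵) × 99 = -1.158 × 10⁸ Pa = -115.8 MPa (compressive)
Final answer: (a) ε_th = 0.002574, (b) σ = -115.8 MPa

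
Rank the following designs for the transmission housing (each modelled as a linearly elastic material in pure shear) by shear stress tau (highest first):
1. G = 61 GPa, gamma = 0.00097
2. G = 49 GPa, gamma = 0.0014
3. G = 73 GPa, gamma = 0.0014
Model: a linearly elastic material in pure shear, so tau = G·gamma (SI units).
  Case 1: tau = (6.1 × 10¹⁰) × 0.00097 = 5.917 × 10⁷ Pa = 59.17 MPa
  Case 2: tau = (4.9 × 10¹⁰) × 0.0014 = 6.86 × 10⁷ Pa = 68.6 MPa
  Case 3: tau = (7.3 × 10¹⁰) × 0.0014 = 1.022 × 10⁸ Pa = 102.2 MPa
Ordering: 102.2 MPa (case 3) > 68.6 MPa (case 2) > 59.17 MPa (case 1)
Final answer: 3, 2, 1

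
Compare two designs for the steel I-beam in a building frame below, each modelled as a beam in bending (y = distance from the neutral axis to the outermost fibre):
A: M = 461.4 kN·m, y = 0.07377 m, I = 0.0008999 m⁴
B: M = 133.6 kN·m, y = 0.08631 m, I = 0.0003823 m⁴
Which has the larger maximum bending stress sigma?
Model: a beam in bending (y = distance from the neutral axis to the outermost fibre), so sigma = (M·y) / I (SI units).
  A: sigma = (461400 × 0.07377) / 0.0008999 = 3.782 × 10⁷ Pa = 37.82 MPa
  B: sigma = (133600 × 0.08631) / 0.0003823 = 3.016 × 10⁷ Pa = 30.16 MPa
37.82 MPa > 30.16 MPa, so A is larger.
Final answer: A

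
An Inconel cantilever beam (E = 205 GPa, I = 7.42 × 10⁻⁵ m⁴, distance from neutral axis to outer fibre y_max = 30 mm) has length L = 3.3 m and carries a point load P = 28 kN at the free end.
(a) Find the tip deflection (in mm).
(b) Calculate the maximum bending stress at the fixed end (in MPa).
(a) Tip deflection of a cantilever with an end point load: δ = P·L^3 / (3·E·I). Convert P = 28 kN = 28000 N, E = 205 GPa = 2.05 × 10¹¹ Pa.
  δ = (28000 × 3.3^3) / (3 × (2.05 × 10¹¹) × (7.42 × 10⁻⁵)) = 0.02205 m = 22.05 mm
(b) Maximum bending moment at the fixed end: M = P·L = 28000 × 3.3 = 92400 N·m. Convert y_max = 30 mm = 0.03 m.
  σ = M·y_max / I = (92400 × 0.03) / (7.42 × 10⁻⁵) = 3.736 × 10⁷ Pa = 37.36 MPa
Final answer: (a) δ = 22.05 mm, (b) σ = 37.36 MPa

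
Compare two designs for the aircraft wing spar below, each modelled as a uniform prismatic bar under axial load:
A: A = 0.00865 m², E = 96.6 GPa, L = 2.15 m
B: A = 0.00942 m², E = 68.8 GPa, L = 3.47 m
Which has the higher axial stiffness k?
Model: a uniform prismatic bar under axial load, so k = (A·E) / L (SI units).
  A: k = (0.00865 × (9.66 × 10¹⁰)) / 2.15 = 3.886 × 10⁸ N/m = 388.6 MN/m
  B: k = (0.00942 × (6.88 × 10¹⁰)) / 3.47 = 1.868 × 10⁸ N/m = 186.8 MN/m
388.6 MN/m > 186.8 MN/m, so A is larger.
Final answer: A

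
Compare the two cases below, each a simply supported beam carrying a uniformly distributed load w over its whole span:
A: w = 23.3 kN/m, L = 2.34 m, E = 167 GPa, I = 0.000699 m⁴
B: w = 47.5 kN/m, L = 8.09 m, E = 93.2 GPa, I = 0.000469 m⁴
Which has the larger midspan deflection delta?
Model: a simply supported beam carrying a uniformly distributed load w over its whole span, so delta = (5·w·L^4) / (384·E·I) (SI units).
  A: delta = (5 × 23300 × 2.34^4) / (384 × (1.67 × 10¹¹) × 0.000699) = 7.792 × 10⁻⁵ m = 0.07792 mm
  B: delta = (5 × 47500 × 8.09^4) / (384 × (9.32 × 10¹⁰) × 0.000469) = 0.06061 m = 60.61 mm
60.61 mm > 0.07792 mm, so B is larger.
Final answer: B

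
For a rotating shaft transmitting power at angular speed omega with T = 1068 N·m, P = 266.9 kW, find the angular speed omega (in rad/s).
Model: a rotating shaft transmitting power at angular speed omega, so P = T·omega.
Solve for omega: omega = P / T.
Convert to SI units:
  P = 266.9 kW = 266900 W
Substitute:
  omega = 266900 / 1068
  omega = 249.9 rad/s
Final answer: omega = 249.9 rad/s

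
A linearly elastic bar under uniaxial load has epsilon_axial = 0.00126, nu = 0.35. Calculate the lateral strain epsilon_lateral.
Model: a linearly elastic bar under uniaxial load, so epsilon_lateral = -nu·epsilon_axial.
Substitute:
  epsilon_lateral = -(0.35 × 0.00126)
  epsilon_lateral = -0.000441
Final answer: epsilon_lateral = -0.000441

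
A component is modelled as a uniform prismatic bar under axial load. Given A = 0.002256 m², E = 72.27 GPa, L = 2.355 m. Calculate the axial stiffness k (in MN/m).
Model: a uniform prismatic bar under axial load, so k = (A·E) / L.
Convert to SI units:
  E = 72.27 GPa = 7.227 × 10¹⁰ Pa
Substitute:
  k = (0.002256 × (7.227 × 10¹⁰)) / 2.355
  k = 6.923 × 10⁷ N/m
Convert: k = 6.923 × 10⁷ N/m = 69.23 MN/m
Final answer: k = 69.23 MN/m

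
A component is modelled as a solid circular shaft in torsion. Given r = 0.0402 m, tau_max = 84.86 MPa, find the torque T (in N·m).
Model: a solid circular shaft in torsion, so tau_max = (2·T) / (π·r^3).
Solve for T: T = (π·tau_max·r^3) / 2.
Convert to SI units:
  tau_max = 84.86 MPa = 8.486 × 10⁷ Pa
Substitute:
  T = (π × (8.486 × 10⁷) × 0.0402^3) / 2
  T = 8660 N·m
Final answer: T = 8660 N·m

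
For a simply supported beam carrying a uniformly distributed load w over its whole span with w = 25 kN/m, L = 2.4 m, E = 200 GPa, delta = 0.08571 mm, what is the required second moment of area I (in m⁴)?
Model: a simply supported beam carrying a uniformly distributed load w over its whole span, so delta = (5·w·L^4) / (384·E·I).
Solve for I: I = (5·w·L^4) / (384·delta·E).
Convert to SI units:
  w = 25 kN/m = 25000 N/m
  E = 200 GPa = 2 × 10¹¹ Pa
  delta = 0.08571 mm = 8.571 × 10⁻⁵ m
Substitute:
  I = (5 × 25000 × 2.4^4) / (384 × (8.571 × 10⁻⁵) × (2 × 10¹¹))
  I = 0.00063 m⁴
Final answer: I = 0.00063 m⁴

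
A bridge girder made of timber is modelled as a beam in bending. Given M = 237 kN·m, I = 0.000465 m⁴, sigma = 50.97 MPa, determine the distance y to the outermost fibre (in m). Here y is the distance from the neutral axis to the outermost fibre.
Model: a beam in bending, so sigma = (M·y) / I.
Solve for y: y = (sigma·I) / M.
Convert to SI units:
  M = 237 kN·m = 237000 N·m
  sigma = 50.97 MPa = 5.097 × 10⁷ Pa
Substitute:
  y = ((5.097 × 10⁷) × 0.000465) / 237000
  y = 0.1 m
Final answer: y = 0.1 m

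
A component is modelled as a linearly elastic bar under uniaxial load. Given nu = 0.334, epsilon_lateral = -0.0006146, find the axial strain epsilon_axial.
Model: a linearly elastic bar under uniaxial load, so epsilon_lateral = -nu·epsilon_axial.
Solve for epsilon_axial: epsilon_axial = -epsilon_lateral / nu.
Substitute:
  epsilon_axial = -(-0.0006146) / 0.334
  epsilon_axial = 0.00184
Final answer: epsilon_axial = 0.00184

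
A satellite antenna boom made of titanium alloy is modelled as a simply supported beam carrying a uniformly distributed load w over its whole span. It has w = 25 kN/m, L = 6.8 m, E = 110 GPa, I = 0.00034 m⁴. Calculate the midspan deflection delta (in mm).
Model: a simply supported beam carrying a uniformly distributed load w over its whole span, so delta = (5·w·L^4) / (384·E·I).
Convert to SI units:
  w = 25 kN/m = 25000 N/m
  E = 110 GPa = 1.1 × 10¹¹ Pa
Substitute:
  delta = (5 × 25000 × 6.8^4) / (384 × (1.1 × 10¹¹) × 0.00034)
  delta = 0.01861 m
Convert: delta = 0.01861 m = 18.61 mm
Final answer: delta = 18.61 mm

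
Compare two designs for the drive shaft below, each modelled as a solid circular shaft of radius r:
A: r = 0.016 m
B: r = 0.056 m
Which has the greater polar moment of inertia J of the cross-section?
Model: a solid circular shaft of radius r, so J = (π·r^4) / 2 (SI units).
  A: J = (π × 0.016^4) / 2 = 1.029 × 10⁻⁷ m⁴
  B: J = (π × 0.056^4) / 2 = 1.545 × 10⁻⁵ m⁴
1.545 × 10⁻⁵ m⁴ > 1.029 × 10⁻⁷ m⁴, so B is larger.
Final answer: B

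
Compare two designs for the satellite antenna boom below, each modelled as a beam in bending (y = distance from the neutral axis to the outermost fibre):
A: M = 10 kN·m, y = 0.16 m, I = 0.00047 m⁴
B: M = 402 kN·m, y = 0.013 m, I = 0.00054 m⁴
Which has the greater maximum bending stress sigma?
Model: a beam in bending (y = distance from the neutral axis to the outermost fibre), so sigma = (M·y) / I (SI units).
  A: sigma = (10000 × 0.16) / 0.00047 = 3.404 × 10⁶ Pa = 3.404 MPa
  B: sigma = (402000 × 0.013) / 0.00054 = 9.678 × 10⁶ Pa = 9.678 MPa
9.678 MPa > 3.404 MPa, so B is larger.
Final answer: B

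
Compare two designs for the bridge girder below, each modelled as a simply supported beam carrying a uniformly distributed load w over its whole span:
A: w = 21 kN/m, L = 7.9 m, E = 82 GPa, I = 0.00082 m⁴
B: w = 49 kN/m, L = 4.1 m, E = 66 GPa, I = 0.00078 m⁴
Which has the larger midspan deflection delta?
Model: a simply supported beam carrying a uniformly distributed load w over its whole span, so delta = (5·w·L^4) / (384·E·I) (SI units).
  A: delta = (5 × 21000 × 7.9^4) / (384 × (8.2 × 10¹⁰) × 0.00082) = 0.01584 m = 15.84 mm
  B: delta = (5 × 49000 × 4.1^4) / (384 × (6.6 × 10¹⁰) × 0.00078) = 0.003502 m = 3.502 mm
15.84 mm > 3.502 mm, so A is larger.
Final answer: A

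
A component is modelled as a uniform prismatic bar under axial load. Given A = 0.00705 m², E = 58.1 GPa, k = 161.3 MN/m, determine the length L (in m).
Model: a uniform prismatic bar under axial load, so k = (A·E) / L.
Solve for L: L = (A·E) / k.
Convert to SI units:
  E = 58.1 GPa = 5.81 × 10¹⁰ Pa
  k = 161.3 MN/m = 1.613 × 10⁸ N/m
Substitute:
  L = (0.00705 × (5.81 × 10¹⁰)) / (1.613 × 10⁸)
  L = 2.539 m
Final answer: L = 2.539 m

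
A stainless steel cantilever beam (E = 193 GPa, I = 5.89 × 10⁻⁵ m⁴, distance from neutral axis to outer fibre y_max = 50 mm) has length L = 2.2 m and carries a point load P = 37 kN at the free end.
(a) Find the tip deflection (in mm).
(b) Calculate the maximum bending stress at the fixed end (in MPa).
(a) Tip deflection of a cantilever with an end point load: δ = P·L^3 / (3·E·I). Convert P = 37 kN = 37000 N, E = 193 GPa = 1.93 × 10¹¹ Pa.
  δ = (37000 × 2.2^3) / (3 × (1.93 × 10¹¹) × (5.89 × 10⁻⁵)) = 0.01155 m = 11.55 mm
(b) Maximum bending moment at the fixed end: M = P·L = 37000 × 2.2 = 81400 N·m. Convert y_max = 50 mm = 0.05 m.
  σ = M·y_max / I = (81400 × 0.05) / (5.89 × 10⁻⁵) = 6.91 × 10⁷ Pa = 69.1 MPa
Final answer: (a) δ = 11.55 mm, (b) σ = 69.1 MPa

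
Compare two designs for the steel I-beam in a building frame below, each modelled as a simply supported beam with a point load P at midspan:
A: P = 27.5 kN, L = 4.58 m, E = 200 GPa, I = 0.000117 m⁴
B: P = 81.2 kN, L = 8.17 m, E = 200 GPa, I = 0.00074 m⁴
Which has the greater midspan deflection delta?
Model: a simply supported beam with a point load P at midspan, so delta = (P·L^3) / (48·E·I) (SI units).
  A: delta = (27500 × 4.58^3) / (48 × (2 × 10¹¹) × 0.000117) = 0.002352 m = 2.352 mm
  B: delta = (81200 × 8.17^3) / (48 × (2 × 10¹¹) × 0.00074) = 0.006233 m = 6.233 mm
6.233 mm > 2.352 mm, so B is larger.
Final answer: B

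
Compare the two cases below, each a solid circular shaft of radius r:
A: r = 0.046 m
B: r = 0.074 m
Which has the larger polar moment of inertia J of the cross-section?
Model: a solid circular shaft of radius r, so J = (π·r^4) / 2 (SI units).
  A: J = (π × 0.046^4) / 2 = 7.033 × 10⁻⁶ m⁴
  B: J = (π × 0.074^4) / 2 = 4.71 × 10⁻⁵ m⁴
4.71 × 10⁻⁵ m⁴ > 7.033 × 10⁻⁶ m⁴, so B is larger.
Final answer: B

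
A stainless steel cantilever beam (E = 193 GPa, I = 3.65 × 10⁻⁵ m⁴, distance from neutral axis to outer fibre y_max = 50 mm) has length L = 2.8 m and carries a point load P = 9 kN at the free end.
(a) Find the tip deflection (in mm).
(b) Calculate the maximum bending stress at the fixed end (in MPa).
(a) Tip deflection of a cantilever with an end point load: δ = P·L^3 / (3·E·I). Convert P = 9 kN = 9000 N, E = 193 GPa = 1.93 × 10¹¹ Pa.
  δ = (9000 × 2.8^3) / (3 × (1.93 × 10¹¹) × (3.65 × 10⁻⁵)) = 0.009349 m = 9.349 mm
(b) Maximum bending moment at the fixed end: M = P·L = 9000 × 2.8 = 25200 N·m. Convert y_max = 50 mm = 0.05 m.
  σ = M·y_max / I = (25200 × 0.05) / (3.65 × 10⁻⁵) = 3.452 × 10⁷ Pa = 34.52 MPa
Final answer: (a) δ = 9.349 mm, (b) σ = 34.52 MPa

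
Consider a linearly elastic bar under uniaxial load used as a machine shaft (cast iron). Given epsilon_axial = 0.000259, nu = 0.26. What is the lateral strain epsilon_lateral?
Model: a linearly elastic bar under uniaxial load, so epsilon_lateral = -nu·epsilon_axial.
Substitute:
  epsilon_lateral = -(0.26 × 0.000259)
  epsilon_lateral = -6.734 × 10⁻⁵
Final answer: epsilon_lateral = -6.734 × 10⁻⁵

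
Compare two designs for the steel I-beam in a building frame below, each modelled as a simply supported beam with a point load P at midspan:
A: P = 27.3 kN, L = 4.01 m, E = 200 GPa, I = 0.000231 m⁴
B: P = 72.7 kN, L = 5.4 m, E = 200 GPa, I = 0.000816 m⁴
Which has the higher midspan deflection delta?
Model: a simply supported beam with a point load P at midspan, so delta = (P·L^3) / (48·E·I) (SI units).
  A: delta = (27300 × 4.01^3) / (48 × (2 × 10¹¹) × 0.000231) = 0.0007938 m = 0.7938 mm
  B: delta = (72700 × 5.4^3) / (48 × (2 × 10¹¹) × 0.000816) = 0.001461 m = 1.461 mm
1.461 mm > 0.7938 mm, so B is larger.
Final answer: B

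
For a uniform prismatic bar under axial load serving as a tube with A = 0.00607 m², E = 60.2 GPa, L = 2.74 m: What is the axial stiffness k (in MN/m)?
Model: a uniform prismatic bar under axial load, so k = (A·E) / L.
Convert to SI units:
  E = 60.2 GPa = 6.02 × 10¹⁰ Pa
Substitute:
  k = (0.00607 × (6.02 × 10¹⁰)) / 2.74
  k = 1.334 × 10⁸ N/m
Convert: k = 1.334 × 10⁸ N/m = 133.4 MN/m
Final answer: k = 133.4 MN/m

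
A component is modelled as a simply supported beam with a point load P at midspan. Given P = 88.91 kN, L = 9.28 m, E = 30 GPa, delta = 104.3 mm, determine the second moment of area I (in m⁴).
Model: a simply supported beam with a point load P at midspan, so delta = (P·L^3) / (48·E·I).
Solve for I: I = (P·L^3) / (48·delta·E).
Convert to SI units:
  P = 88.91 kN = 88910 N
  E = 30 GPa = 3 × 10¹⁰ Pa
  delta = 104.3 mm = 0.1043 m
Substitute:
  I = (88910 × 9.28^3) / (48 × 0.1043 × (3 × 10¹⁰))
  I = 0.0004731 m⁴
Final answer: I = 0.0004731 m⁴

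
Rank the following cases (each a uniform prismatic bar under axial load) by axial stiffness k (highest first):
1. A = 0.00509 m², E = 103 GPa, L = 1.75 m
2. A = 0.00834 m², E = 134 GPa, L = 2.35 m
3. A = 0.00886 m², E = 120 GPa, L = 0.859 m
Model: a uniform prismatic bar under axial load, so k = (A·E) / L (SI units).
  Case 1: k = (0.00509 × (1.03 × 10¹¹)) / 1.75 = 2.996 × 10⁸ N/m = 299.6 MN/m
  Case 2: k = (0.00834 × (1.34 × 10¹¹)) / 2.35 = 4.756 × 10⁸ N/m = 475.6 MN/m
  Case 3: k = (0.00886 × (1.2 × 10¹¹)) / 0.859 = 1.238 × 10⁹ N/m = 1238 MN/m
Ordering: 1238 MN/m (case 3) > 475.6 MN/m (case 2) > 299.6 MN/m (case 1)
Final answer: 3, 2, 1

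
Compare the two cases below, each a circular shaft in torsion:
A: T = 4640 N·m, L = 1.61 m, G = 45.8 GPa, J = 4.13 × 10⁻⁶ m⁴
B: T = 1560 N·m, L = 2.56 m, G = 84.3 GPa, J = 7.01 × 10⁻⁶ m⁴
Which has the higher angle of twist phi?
Model: a circular shaft in torsion, so phi = (T·L) / (G·J) (SI units).
  A: phi = (4640 × 1.61) / ((4.58 × 10¹⁰) × (4.13 × 10⁻⁶)) = 0.03949 rad = 2.263°
  B: phi = (1560 × 2.56) / ((8.43 × 10¹⁰) × (7.01 × 10⁻⁶)) = 0.006758 rad = 0.3872°
2.263° > 0.3872°, so A is larger.
Final answer: A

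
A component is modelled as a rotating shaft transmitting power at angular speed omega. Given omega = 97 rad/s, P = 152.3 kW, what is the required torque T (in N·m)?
Model: a rotating shaft transmitting power at angular speed omega, so P = T·omega.
Solve for T: T = P / omega.
Convert to SI units:
  P = 152.3 kW = 152300 W
Substitute:
  T = 152300 / 97
  T = 1570 N·m
Final answer: T = 1570 N·m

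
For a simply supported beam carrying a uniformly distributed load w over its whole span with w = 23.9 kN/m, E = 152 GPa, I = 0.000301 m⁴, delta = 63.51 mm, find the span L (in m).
Model: a simply supported beam carrying a uniformly distributed load w over its whole span, so delta = (5·w·L^4) / (384·E·I).
Solve for L: L = ((384·delta·E·I) / (5·w))^(1/4).
Convert to SI units:
  w = 23.9 kN/m = 23900 N/m
  E = 152 GPa = 1.52 × 10¹¹ Pa
  delta = 63.51 mm = 0.06351 m
Substitute:
  L = ((384 × 0.06351 × (1.52 × 10¹¹) × 0.000301) / (5 × 23900))^(1/4)
  L = 9.83 m
Final answer: L = 9.83 m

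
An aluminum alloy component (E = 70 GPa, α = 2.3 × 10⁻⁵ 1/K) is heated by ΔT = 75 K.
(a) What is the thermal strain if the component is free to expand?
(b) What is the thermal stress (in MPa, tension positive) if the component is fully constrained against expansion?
(a) Free thermal strain ε_th = α·ΔT = (2.3 × 10⁻⁵) × 75 = 0.001725
(b) Fully constrained, the expansion is suppressed, so σ = -E·α·ΔT. Convert E = 70 GPa = 7 × 10¹⁰ Pa.
  σ = -(7 × 10¹⁰) × (2.3 × 10⁻⁵) × 75 = -1.208 × 10⁸ Pa = -120.8 MPa (compressive)
Final answer: (a) ε_th = 0.001725, (b) σ = -120.8 MPa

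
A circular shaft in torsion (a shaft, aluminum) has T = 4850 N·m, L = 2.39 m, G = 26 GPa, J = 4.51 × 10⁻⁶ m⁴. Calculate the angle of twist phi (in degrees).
Model: a circular shaft in torsion, so phi = (T·L) / (G·J).
Convert to SI units:
  G = 26 GPa = 2.6 × 10¹⁰ Pa
Substitute:
  phi = (4850 × 2.39) / ((2.6 × 10¹⁰) × (4.51 × 10⁻⁶))
  phi = 0.09885 rad
Convert to degrees: phi = 0.09885 × 180/π = 5.664°
Final answer: phi = 5.664°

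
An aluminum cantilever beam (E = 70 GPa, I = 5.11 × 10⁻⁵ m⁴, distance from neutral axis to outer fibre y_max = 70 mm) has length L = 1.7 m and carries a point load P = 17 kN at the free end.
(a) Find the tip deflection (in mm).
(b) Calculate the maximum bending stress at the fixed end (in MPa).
(a) Tip deflection of a cantilever with an end point load: δ = P·L^3 / (3·E·I). Convert P = 17 kN = 17000 N, E = 70 GPa = 7 × 10¹⁰ Pa.
  δ = (17000 × 1.7^3) / (3 × (7 × 10¹⁰) × (5.11 × 10⁻⁵)) = 0.007783 m = 7.783 mm
(b) Maximum bending moment at the fixed end: M = P·L = 17000 × 1.7 = 28900 N·m. Convert y_max = 70 mm = 0.07 m.
  σ = M·y_max / I = (28900 × 0.07) / (5.11 × 10⁻⁵) = 3.959 × 10⁷ Pa = 39.59 MPa
Final answer: (a) δ = 7.783 mm, (b) σ = 39.59 MPa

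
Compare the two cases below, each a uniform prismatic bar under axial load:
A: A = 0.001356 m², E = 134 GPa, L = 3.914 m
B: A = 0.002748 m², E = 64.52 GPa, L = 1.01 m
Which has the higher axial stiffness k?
Model: a uniform prismatic bar under axial load, so k = (A·E) / L (SI units).
  A: k = (0.001356 × (1.34 × 10¹¹)) / 3.914 = 4.642 × 10⁷ N/m = 46.42 MN/m
  B: k = (0.002748 × (6.452 × 10¹⁰)) / 1.01 = 1.755 × 10⁸ N/m = 175.5 MN/m
175.5 MN/m > 46.42 MN/m, so B is larger.
Final answer: B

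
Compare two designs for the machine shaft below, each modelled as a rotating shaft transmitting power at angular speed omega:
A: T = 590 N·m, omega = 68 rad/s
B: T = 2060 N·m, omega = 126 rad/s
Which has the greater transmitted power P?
Model: a rotating shaft transmitting power at angular speed omega, so P = T·omega (SI units).
  A: P = 590 × 68 = 40120 W = 40.12 kW
  B: P = 2060 × 126 = 259600 W = 259.6 kW
259.6 kW > 40.12 kW, so B is larger.
Final answer: B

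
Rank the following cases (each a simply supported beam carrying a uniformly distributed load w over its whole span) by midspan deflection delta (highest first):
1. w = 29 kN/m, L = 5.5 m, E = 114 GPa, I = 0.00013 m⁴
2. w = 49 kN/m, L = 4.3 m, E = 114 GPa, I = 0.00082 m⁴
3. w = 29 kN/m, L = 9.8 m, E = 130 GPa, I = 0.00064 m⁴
Model: a simply supported beam carrying a uniformly distributed load w over its whole span, so delta = (5·w·L^4) / (384·E·I) (SI units).
  Case 1: delta = (5 × 29000 × 5.5^4) / (384 × (1.14 × 10¹¹) × 0.00013) = 0.02332 m = 23.32 mm
  Case 2: delta = (5 × 49000 × 4.3^4) / (384 × (1.14 × 10¹¹) × 0.00082) = 0.002333 m = 2.333 mm
  Case 3: delta = (5 × 29000 × 9.8^4) / (384 × (1.3 × 10¹¹) × 0.00064) = 0.04186 m = 41.86 mm
Ordering: 41.86 mm (case 3) > 23.32 mm (case 1) > 2.333 mm (case 2)
Final answer: 3, 1, 2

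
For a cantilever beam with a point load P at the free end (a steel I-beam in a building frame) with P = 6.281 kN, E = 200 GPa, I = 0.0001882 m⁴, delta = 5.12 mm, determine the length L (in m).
Model: a cantilever beam with a point load P at the free end, so delta = (P·L^3) / (3·E·I).
Solve for L: L = ((3·delta·E·I) / P)^(1/3).
Convert to SI units:
  P = 6.281 kN = 6281 N
  E = 200 GPa = 2 × 10¹¹ Pa
  delta = 5.12 mm = 0.00512 m
Substitute:
  L = ((3 × 0.00512 × (2 × 10¹¹) × 0.0001882) / 6281)^(1/3)
  L = 4.515 m
Final answer: L = 4.515 m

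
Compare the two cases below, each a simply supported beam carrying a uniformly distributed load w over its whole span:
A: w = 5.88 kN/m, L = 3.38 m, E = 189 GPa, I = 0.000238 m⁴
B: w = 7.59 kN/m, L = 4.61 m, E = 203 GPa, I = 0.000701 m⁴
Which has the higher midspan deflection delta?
Model: a simply supported beam carrying a uniformly distributed load w over its whole span, so delta = (5·w·L^4) / (384·E·I) (SI units).
  A: delta = (5 × 5880 × 3.38^4) / (384 × (1.89 × 10¹¹) × 0.000238) = 0.0002221 m = 0.2221 mm
  B: delta = (5 × 7590 × 4.61^4) / (384 × (2.03 × 10¹¹) × 0.000701) = 0.0003137 m = 0.3137 mm
0.3137 mm > 0.2221 mm, so B is larger.
Final answer: B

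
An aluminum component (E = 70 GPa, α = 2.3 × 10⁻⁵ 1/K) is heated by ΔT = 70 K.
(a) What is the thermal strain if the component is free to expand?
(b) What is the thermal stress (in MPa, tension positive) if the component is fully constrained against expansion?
(a) Free thermal strain ε_th = α·ΔT = (2.3 × 10⁻⁵) × 70 = 0.00161
(b) Fully constrained, the expansion is suppressed, so σ = -E·α·ΔT. Convert E = 70 GPa = 7 × 10¹⁰ Pa.
  σ = -(7 × 10¹⁰) × (2.3 × 10⁻⁵) × 70 = -1.127 × 10⁸ Pa = -112.7 MPa (compressive)
Final answer: (a) ε_th = 0.00161, (b) σ = -112.7 MPa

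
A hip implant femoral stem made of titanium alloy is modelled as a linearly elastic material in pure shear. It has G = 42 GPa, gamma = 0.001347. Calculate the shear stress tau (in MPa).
Model: a linearly elastic material in pure shear, so tau = G·gamma.
Convert to SI units:
  G = 42 GPa = 4.2 × 10¹⁰ Pa
Substitute:
  tau = (4.2 × 10¹⁰) × 0.001347
  tau = 5.657 × 10⁷ Pa
Convert: tau = 5.657 × 10⁷ Pa = 56.57 MPa
Final answer: tau = 56.57 MPa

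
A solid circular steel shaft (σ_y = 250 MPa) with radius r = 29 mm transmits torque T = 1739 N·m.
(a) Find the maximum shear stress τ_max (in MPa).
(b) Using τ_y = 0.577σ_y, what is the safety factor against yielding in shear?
(a) For a solid circular shaft, τ_max = T·r/J with J = π·r^4/2, i.e. τ_max = 2·T / (π·r^3). Convert r = 29 mm = 0.029 m.
  τ_max = (2 × 1739) / (π × 0.029^3) = 4.539 × 10⁷ Pa = 45.39 MPa
(b) τ_y = 0.577 × 250 = 144.25 MPa
  SF = τ_y/τ_max = 144.25 / 45.39 = 3.178
Final answer: (a) τ_max = 45.39 MPa, (b) SF = 3.178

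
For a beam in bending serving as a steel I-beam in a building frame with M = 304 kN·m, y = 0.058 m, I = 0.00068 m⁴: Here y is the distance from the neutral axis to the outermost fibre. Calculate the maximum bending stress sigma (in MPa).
Model: a beam in bending, so sigma = (M·y) / I.
Convert to SI units:
  M = 304 kN·m = 304000 N·m
Substitute:
  sigma = (304000 × 0.058) / 0.00068
  sigma = 2.593 × 10⁷ Pa
Convert: sigma = 2.593 × 10⁷ Pa = 25.93 MPa
Final answer: sigma = 25.93 MPa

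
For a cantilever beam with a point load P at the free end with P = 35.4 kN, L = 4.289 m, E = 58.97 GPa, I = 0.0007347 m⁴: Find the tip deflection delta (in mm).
Model: a cantilever beam with a point load P at the free end, so delta = (P·L^3) / (3·E·I).
Convert to SI units:
  P = 35.4 kN = 35400 N
  E = 58.97 GPa = 5.897 × 10¹⁰ Pa
Substitute:
  delta = (35400 × 4.289^3) / (3 × (5.897 × 10¹⁰) × 0.0007347)
  delta = 0.02149 m
Convert: delta = 0.02149 m = 21.49 mm
Final answer: delta = 21.49 mm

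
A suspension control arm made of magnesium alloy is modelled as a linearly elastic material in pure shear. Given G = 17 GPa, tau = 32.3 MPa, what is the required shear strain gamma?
Model: a linearly elastic material in pure shear, so tau = G·gamma.
Solve for gamma: gamma = tau / G.
Convert to SI units:
  G = 17 GPa = 1.7 × 10¹⁰ Pa
  tau = 32.3 MPa = 3.23 × 10⁷ Pa
Substitute:
  gamma = (3.23 × 10⁷) / (1.7 × 10¹⁰)
  gamma = 0.0019
Final answer: gamma = 0.0019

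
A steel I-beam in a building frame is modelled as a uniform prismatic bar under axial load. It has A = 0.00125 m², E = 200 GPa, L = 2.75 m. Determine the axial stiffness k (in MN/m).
Model: a uniform prismatic bar under axial load, so k = (A·E) / L.
Convert to SI units:
  E = 200 GPa = 2 × 10¹¹ Pa
Substitute:
  k = (0.00125 × (2 × 10¹¹)) / 2.75
  k = 9.091 × 10⁷ N/m
Convert: k = 9.091 × 10⁷ N/m = 90.91 MN/m
Final answer: k = 90.91 MN/m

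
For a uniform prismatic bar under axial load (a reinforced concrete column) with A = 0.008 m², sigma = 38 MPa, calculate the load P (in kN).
Model: a uniform prismatic bar under axial load, so sigma = P / A.
Solve for P: P = sigma·A.
Convert to SI units:
  sigma = 38 MPa = 3.8 × 10⁷ Pa
Substitute:
  P = (3.8 × 10⁷) × 0.008
  P = 304000 N
Convert: P = 304000 N = 304 kN
Final answer: P = 304 kN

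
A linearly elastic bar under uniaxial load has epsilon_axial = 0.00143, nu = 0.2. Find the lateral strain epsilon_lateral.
Model: a linearly elastic bar under uniaxial load, so epsilon_lateral = -nu·epsilon_axial.
Substitute:
  epsilon_lateral = -(0.2 × 0.00143)
  epsilon_lateral = -0.000286
Final answer: epsilon_lateral = -0.000286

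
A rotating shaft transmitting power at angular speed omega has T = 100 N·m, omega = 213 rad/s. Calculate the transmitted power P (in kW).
Model: a rotating shaft transmitting power at angular speed omega, so P = T·omega.
Substitute:
  P = 100 × 213
  P = 21300 W
Convert: P = 21300 W = 21.3 kW
Final answer: P = 21.3 kW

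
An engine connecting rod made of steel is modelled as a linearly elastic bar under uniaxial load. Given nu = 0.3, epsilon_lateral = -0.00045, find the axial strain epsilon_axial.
Model: a linearly elastic bar under uniaxial load, so epsilon_lateral = -nu·epsilon_axial.
Solve for epsilon_axial: epsilon_axial = -epsilon_lateral / nu.
Substitute:
  epsilon_axial = -(-0.00045) / 0.3
  epsilon_axial = 0.0015
Final answer: epsilon_axial = 0.0015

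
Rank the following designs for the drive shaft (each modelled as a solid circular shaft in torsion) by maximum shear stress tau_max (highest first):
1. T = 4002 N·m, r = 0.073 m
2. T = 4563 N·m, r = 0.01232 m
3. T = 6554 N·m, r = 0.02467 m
Model: a solid circular shaft in torsion, so tau_max = (2·T) / (π·r^3) (SI units).
  Case 1: tau_max = (2 × 4002) / (π × 0.073^3) = 6.549 × 10⁶ Pa = 6.549 MPa
  Case 2: tau_max = (2 × 4563) / (π × 0.01232^3) = 1.553 × 10⁹ Pa = 1553 MPa
  Case 3: tau_max = (2 × 6554) / (π × 0.02467^3) = 2.779 × 10⁸ Pa = 277.9 MPa
Ordering: 1553 MPa (case 2) > 277.9 MPa (case 3) > 6.549 MPa (case 1)
Final answer: 2, 3, 1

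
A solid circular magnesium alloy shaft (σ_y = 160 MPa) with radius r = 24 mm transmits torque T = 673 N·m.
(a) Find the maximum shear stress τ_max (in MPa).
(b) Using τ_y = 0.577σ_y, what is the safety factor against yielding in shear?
(a) For a solid circular shaft, τ_max = T·r/J with J = π·r^4/2, i.e. τ_max = 2·T / (π·r^3). Convert r = 24 mm = 0.024 m.
  τ_max = (2 × 673) / (π × 0.024^3) = 3.099 × 10⁷ Pa = 30.99 MPa
(b) τ_y = 0.577 × 160 = 92.32 MPa
  SF = τ_y/τ_max = 92.32 / 30.99 = 2.979
Final answer: (a) τ_max = 30.99 MPa, (b) SF = 2.979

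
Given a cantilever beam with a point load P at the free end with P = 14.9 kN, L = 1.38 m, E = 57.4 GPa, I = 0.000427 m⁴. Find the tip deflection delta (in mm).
Model: a cantilever beam with a point load P at the free end, so delta = (P·L^3) / (3·E·I).
Convert to SI units:
  P = 14.9 kN = 14900 N
  E = 57.4 GPa = 5.74 × 10¹⁰ Pa
Substitute:
  delta = (14900 × 1.38^3) / (3 × (5.74 × 10¹⁰) × 0.000427)
  delta = 0.0005326 m
Convert: delta = 0.0005326 m = 0.5326 mm
Final answer: delta = 0.5326 mm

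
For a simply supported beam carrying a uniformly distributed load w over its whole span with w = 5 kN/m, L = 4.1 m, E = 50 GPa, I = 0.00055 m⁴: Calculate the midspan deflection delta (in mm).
Model: a simply supported beam carrying a uniformly distributed load w over its whole span, so delta = (5·w·L^4) / (384·E·I).
Convert to SI units:
  w = 5 kN/m = 5000 N/m
  E = 50 GPa = 5 × 10¹⁰ Pa
Substitute:
  delta = (5 × 5000 × 4.1^4) / (384 × (5 × 10¹⁰) × 0.00055)
  delta = 0.000669 m
Convert: delta = 0.000669 m = 0.669 mm
Final answer: delta = 0.669 mm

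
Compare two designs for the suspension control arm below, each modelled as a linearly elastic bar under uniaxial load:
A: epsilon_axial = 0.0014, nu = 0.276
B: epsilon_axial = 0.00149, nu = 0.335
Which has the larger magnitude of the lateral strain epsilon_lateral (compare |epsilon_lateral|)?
Model: a linearly elastic bar under uniaxial load, so epsilon_lateral = -nu·epsilon_axial (SI units).
  A: epsilon_lateral = -(0.276 × 0.0014) = -0.0003864
  B: epsilon_lateral = -(0.335 × 0.00149) = -0.0004992
|epsilon_lateral|: A = 0.0003864, B = 0.0004992, so B is larger in magnitude.
Final answer: B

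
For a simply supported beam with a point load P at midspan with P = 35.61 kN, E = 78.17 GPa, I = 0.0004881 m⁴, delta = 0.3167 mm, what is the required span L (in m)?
Model: a simply supported beam with a point load P at midspan, so delta = (P·L^3) / (48·E·I).
Solve for L: L = ((48·delta·E·I) / P)^(1/3).
Convert to SI units:
  P = 35.61 kN = 35610 N
  E = 78.17 GPa = 7.817 × 10¹⁰ Pa
  delta = 0.3167 mm = 0.0003167 m
Substitute:
  L = ((48 × 0.0003167 × (7.817 × 10¹⁰) × 0.0004881) / 35610)^(1/3)
  L = 2.535 m
Final answer: L = 2.535 m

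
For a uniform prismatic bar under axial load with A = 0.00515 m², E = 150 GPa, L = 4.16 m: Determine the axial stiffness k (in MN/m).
Model: a uniform prismatic bar under axial load, so k = (A·E) / L.
Convert to SI units:
  E = 150 GPa = 1.5 × 10¹¹ Pa
Substitute:
  k = (0.00515 × (1.5 × 10¹¹)) / 4.16
  k = 1.857 × 10⁸ N/m
Convert: k = 1.857 × 10⁸ N/m = 185.7 MN/m
Final answer: k = 185.7 MN/m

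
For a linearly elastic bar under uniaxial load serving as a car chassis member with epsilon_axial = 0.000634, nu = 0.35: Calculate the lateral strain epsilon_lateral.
Model: a linearly elastic bar under uniaxial load, so epsilon_lateral = -nu·epsilon_axial.
Substitute:
  epsilon_lateral = -(0.35 × 0.000634)
  epsilon_lateral = -0.0002219
Final answer: epsilon_lateral = -0.0002219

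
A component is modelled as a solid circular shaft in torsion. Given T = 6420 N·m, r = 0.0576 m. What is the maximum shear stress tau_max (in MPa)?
Model: a solid circular shaft in torsion, so tau_max = (2·T) / (π·r^3).
Substitute:
  tau_max = (2 × 6420) / (π × 0.0576^3)
  tau_max = 2.139 × 10⁷ Pa
Convert: tau_max = 2.139 × 10⁷ Pa = 21.39 MPa
Final answer: tau_max = 21.39 MPa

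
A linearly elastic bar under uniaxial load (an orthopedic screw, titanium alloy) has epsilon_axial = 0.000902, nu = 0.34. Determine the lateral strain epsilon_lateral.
Model: a linearly elastic bar under uniaxial load, so epsilon_lateral = -nu·epsilon_axial.
Substitute:
  epsilon_lateral = -(0.34 × 0.000902)
  epsilon_lateral = -0.0003067
Final answer: epsilon_lateral = -0.0003067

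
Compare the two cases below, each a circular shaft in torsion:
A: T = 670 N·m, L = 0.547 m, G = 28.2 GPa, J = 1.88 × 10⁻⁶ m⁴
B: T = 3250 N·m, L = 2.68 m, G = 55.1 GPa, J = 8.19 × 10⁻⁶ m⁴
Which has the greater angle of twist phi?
Model: a circular shaft in torsion, so phi = (T·L) / (G·J) (SI units).
  A: phi = (670 × 0.547) / ((2.82 × 10¹⁰) × (1.88 × 10⁻⁶)) = 0.006913 rad = 0.3961°
  B: phi = (3250 × 2.68) / ((5.51 × 10¹⁰) × (8.19 × 10⁻⁶)) = 0.0193 rad = 1.106°
1.106° > 0.3961°, so B is larger.
Final answer: B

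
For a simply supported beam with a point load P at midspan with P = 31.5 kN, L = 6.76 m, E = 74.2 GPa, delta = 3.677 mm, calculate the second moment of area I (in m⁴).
Model: a simply supported beam with a point load P at midspan, so delta = (P·L^3) / (48·E·I).
Solve for I: I = (P·L^3) / (48·delta·E).
Convert to SI units:
  P = 31.5 kN = 31500 N
  E = 74.2 GPa = 7.42 × 10¹⁰ Pa
  delta = 3.677 mm = 0.003677 m
Substitute:
  I = (31500 × 6.76^3) / (48 × 0.003677 × (7.42 × 10¹⁰))
  I = 0.000743 m⁴
Final answer: I = 0.000743 m⁴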